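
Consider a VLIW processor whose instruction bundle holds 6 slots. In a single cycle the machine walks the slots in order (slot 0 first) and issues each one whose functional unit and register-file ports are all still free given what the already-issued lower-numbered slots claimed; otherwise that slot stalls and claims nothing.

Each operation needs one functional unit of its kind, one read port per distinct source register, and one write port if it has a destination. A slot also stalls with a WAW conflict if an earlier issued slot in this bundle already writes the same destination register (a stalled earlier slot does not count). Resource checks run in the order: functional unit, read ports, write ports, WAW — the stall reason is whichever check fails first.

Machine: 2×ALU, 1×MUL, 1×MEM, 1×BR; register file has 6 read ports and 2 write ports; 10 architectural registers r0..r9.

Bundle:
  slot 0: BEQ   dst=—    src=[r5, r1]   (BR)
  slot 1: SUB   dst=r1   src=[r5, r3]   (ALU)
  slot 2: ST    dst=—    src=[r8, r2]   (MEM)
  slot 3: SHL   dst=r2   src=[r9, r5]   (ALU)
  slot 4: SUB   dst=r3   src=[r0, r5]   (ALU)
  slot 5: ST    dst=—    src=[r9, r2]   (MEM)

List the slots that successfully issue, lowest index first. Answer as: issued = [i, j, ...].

issued = [0, 1, 2]

slot 0 (BR): ISSUE — free A2,Mu1,Ld1,B0 rp4 wp2
slot 1 (ALU): ISSUE — free A1,Mu1,Ld1,B0 rp2 wp1
slot 2 (MEM): ISSUE — free A1,Mu1,Ld0,B0 rp0 wp1
slot 3 (ALU): stall RD_PORT — free A1,Mu1,Ld0,B0 rp0 wp1
slot 4 (ALU): stall RD_PORT — free A1,Mu1,Ld0,B0 rp0 wp1
slot 5 (MEM): stall FU — free A1,Mu1,Ld0,B0 rp0 wp1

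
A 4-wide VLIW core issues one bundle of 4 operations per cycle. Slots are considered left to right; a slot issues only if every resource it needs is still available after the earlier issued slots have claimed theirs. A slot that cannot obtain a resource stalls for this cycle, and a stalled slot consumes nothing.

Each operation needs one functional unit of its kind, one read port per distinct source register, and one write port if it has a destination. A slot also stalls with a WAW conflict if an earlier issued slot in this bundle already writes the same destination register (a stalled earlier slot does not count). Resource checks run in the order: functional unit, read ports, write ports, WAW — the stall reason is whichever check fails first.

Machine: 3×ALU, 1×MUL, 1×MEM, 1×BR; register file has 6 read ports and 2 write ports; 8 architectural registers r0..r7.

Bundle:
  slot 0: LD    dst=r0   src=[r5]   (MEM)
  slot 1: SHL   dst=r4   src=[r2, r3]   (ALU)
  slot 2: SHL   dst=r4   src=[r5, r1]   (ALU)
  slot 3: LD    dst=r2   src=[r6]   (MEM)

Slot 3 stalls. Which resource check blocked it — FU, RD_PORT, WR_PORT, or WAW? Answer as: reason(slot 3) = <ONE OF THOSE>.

[0] MEM needs rd=1 wr=1: ok; after: ALU=3 MUL=1 MEM=0 BR=1, R=5, W=1
[1] ALU needs rd=2 wr=1: ok; after: ALU=2 MUL=1 MEM=0 BR=1, R=3, W=0
[2] ALU needs rd=2 wr=1: WR_PORT; after: ALU=2 MUL=1 MEM=0 BR=1, R=3, W=0
[3] MEM needs rd=1 wr=1: FU; after: ALU=2 MUL=1 MEM=0 BR=1, R=3, W=0

reason(slot 3) = FU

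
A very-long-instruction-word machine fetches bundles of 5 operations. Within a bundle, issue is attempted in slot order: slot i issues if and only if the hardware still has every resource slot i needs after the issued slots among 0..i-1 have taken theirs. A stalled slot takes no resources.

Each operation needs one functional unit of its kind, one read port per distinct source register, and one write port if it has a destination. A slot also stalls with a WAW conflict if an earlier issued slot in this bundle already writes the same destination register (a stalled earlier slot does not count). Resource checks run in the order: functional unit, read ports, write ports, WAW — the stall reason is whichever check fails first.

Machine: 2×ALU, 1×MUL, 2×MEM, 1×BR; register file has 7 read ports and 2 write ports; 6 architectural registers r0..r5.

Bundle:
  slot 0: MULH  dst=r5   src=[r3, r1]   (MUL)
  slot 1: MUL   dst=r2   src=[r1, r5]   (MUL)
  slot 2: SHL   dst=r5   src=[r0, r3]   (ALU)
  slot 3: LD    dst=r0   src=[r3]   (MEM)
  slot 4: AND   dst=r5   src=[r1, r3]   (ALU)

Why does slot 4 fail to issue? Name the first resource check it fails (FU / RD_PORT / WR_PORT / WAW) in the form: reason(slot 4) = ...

slot 0 (MUL): ISSUE — free A2,Mu0,Ld2,B1 rp5 wp1
slot 1 (MUL): stall FU — free A2,Mu0,Ld2,B1 rp5 wp1
slot 2 (ALU): stall WAW — free A2,Mu0,Ld2,B1 rp5 wp1
slot 3 (MEM): ISSUE — free A2,Mu0,Ld1,B1 rp4 wp0
slot 4 (ALU): stall WR_PORT — free A2,Mu0,Ld1,B1 rp4 wp0

reason(slot 4) = WR_PORT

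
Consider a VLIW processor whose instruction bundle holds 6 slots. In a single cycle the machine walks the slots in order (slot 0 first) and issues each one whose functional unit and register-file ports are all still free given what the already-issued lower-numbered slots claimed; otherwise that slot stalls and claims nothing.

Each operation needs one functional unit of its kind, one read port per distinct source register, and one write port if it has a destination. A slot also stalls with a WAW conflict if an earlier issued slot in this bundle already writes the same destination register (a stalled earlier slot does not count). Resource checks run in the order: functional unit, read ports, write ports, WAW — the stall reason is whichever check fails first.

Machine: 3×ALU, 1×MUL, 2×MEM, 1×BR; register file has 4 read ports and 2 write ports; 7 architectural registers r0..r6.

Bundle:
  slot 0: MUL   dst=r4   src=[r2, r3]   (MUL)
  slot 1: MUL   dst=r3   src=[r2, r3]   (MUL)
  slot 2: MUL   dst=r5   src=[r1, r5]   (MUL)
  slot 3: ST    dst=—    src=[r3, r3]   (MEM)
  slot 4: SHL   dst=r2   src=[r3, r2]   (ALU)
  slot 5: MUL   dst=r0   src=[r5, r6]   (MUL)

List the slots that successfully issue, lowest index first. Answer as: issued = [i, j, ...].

  0. MUL→r4 ⇒ go  {3A/0Mu/2Ld/1B | 2r 1w}
  1. MUL→r3 ⇒ no(FU)  {3A/0Mu/2Ld/1B | 2r 1w}
  2. MUL→r5 ⇒ no(FU)  {3A/0Mu/2Ld/1B | 2r 1w}
  3. MEM ⇒ go  {3A/0Mu/1Ld/1B | 1r 1w}
  4. ALU→r2 ⇒ no(RD_PORT)  {3A/0Mu/1Ld/1B | 1r 1w}
  5. MUL→r0 ⇒ no(FU)  {3A/0Mu/1Ld/1B | 1r 1w}

issued = [0, 3]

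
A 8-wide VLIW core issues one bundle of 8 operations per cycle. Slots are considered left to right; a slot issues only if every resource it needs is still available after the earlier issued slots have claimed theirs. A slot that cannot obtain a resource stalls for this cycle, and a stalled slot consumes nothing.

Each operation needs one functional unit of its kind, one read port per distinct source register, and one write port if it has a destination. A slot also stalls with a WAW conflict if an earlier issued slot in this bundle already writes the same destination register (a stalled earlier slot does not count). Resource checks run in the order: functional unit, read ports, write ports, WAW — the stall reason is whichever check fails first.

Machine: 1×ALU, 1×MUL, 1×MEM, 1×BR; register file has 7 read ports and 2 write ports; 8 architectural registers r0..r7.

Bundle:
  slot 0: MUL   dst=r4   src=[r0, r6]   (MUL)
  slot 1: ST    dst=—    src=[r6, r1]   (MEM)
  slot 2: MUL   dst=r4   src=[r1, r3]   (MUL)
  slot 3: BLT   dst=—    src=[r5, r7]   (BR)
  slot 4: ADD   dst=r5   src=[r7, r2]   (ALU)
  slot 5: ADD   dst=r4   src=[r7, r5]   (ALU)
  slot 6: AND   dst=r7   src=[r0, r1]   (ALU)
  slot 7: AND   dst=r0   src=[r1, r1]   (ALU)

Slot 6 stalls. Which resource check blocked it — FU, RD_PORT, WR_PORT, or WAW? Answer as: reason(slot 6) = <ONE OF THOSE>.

reason(slot 6) = RD_PORT

#0 MUL src=r0,r6 dispatched  <A:1 Mu:0 Ld:1 B:1 rd:5 wr:1>
#1 MEM src=r6,r1 dispatched  <A:1 Mu:0 Ld:0 B:1 rd:3 wr:1>
#2 MUL src=r1,r3 held:FU  <A:1 Mu:0 Ld:0 B:1 rd:3 wr:1>
#3 BR src=r5,r7 dispatched  <A:1 Mu:0 Ld:0 B:0 rd:1 wr:1>
#4 ALU src=r7,r2 held:RD_PORT  <A:1 Mu:0 Ld:0 B:0 rd:1 wr:1>
#5 ALU src=r7,r5 held:RD_PORT  <A:1 Mu:0 Ld:0 B:0 rd:1 wr:1>
#6 ALU src=r0,r1 held:RD_PORT  <A:1 Mu:0 Ld:0 B:0 rd:1 wr:1>
#7 ALU src=r1,r1 dispatched  <A:0 Mu:0 Ld:0 B:0 rd:0 wr:0>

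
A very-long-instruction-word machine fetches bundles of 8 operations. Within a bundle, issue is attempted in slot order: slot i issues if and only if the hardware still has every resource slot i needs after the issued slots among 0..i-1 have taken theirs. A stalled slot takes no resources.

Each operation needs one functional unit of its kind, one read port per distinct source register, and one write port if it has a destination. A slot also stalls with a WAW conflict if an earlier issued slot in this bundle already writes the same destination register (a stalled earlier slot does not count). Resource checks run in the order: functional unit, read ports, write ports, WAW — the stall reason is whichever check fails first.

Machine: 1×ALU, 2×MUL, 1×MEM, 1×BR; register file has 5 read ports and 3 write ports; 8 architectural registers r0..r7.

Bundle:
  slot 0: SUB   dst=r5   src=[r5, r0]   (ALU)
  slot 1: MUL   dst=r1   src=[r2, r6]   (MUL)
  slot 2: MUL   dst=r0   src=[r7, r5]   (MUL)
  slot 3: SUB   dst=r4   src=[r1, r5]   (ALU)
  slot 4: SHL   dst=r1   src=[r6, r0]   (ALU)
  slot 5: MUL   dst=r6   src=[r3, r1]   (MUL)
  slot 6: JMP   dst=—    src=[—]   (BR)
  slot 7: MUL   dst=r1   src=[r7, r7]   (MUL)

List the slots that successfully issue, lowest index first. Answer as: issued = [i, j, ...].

slot 0 (ALU): ISSUE — free A0,Mu2,Ld1,B1 rp3 wp2
slot 1 (MUL): ISSUE — free A0,Mu1,Ld1,B1 rp1 wp1
slot 2 (MUL): stall RD_PORT — free A0,Mu1,Ld1,B1 rp1 wp1
slot 3 (ALU): stall FU — free A0,Mu1,Ld1,B1 rp1 wp1
slot 4 (ALU): stall FU — free A0,Mu1,Ld1,B1 rp1 wp1
slot 5 (MUL): stall RD_PORT — free A0,Mu1,Ld1,B1 rp1 wp1
slot 6 (BR): ISSUE — free A0,Mu1,Ld1,B0 rp1 wp1
slot 7 (MUL): stall WAW — free A0,Mu1,Ld1,B0 rp1 wp1

issued = [0, 1, 6]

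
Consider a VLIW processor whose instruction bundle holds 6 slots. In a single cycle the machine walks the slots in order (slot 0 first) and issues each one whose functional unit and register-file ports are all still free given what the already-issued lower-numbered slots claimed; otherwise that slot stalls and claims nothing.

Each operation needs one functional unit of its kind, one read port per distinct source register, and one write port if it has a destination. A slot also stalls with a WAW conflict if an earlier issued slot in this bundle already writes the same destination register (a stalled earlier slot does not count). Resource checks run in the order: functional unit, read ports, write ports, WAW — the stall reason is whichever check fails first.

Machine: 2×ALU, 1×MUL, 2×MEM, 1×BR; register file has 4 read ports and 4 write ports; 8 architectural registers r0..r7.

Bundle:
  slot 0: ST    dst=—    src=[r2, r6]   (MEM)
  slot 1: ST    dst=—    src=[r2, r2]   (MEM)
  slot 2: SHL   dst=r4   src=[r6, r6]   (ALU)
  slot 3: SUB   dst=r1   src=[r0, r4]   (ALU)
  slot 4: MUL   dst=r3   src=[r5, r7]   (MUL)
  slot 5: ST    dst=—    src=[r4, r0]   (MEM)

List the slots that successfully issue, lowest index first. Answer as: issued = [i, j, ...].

slot 0 (MEM): ISSUE — free A2,Mu1,Ld1,B1 rp2 wp4
slot 1 (MEM): ISSUE — free A2,Mu1,Ld0,B1 rp1 wp4
slot 2 (ALU): ISSUE — free A1,Mu1,Ld0,B1 rp0 wp3
slot 3 (ALU): stall RD_PORT — free A1,Mu1,Ld0,B1 rp0 wp3
slot 4 (MUL): stall RD_PORT — free A1,Mu1,Ld0,B1 rp0 wp3
slot 5 (MEM): stall FU — free A1,Mu1,Ld0,B1 rp0 wp3

issued = [0, 1, 2]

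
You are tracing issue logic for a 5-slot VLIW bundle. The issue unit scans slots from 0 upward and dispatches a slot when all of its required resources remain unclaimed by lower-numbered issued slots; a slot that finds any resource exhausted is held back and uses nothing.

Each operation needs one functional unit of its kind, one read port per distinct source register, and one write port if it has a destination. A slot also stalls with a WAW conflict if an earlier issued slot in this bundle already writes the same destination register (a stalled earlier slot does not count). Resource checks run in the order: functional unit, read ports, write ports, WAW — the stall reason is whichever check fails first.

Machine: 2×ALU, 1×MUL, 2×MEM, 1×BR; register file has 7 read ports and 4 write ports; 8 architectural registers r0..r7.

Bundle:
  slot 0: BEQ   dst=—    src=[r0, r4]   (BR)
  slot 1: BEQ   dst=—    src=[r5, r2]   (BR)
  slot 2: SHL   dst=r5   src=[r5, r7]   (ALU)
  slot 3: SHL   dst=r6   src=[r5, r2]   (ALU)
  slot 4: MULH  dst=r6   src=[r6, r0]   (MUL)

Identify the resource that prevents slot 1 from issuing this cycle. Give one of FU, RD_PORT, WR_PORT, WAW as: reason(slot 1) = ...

reason(slot 1) = FU

#0 BR src=r0,r4 dispatched  <A:2 Mu:1 Ld:2 B:0 rd:5 wr:4>
#1 BR src=r5,r2 held:FU  <A:2 Mu:1 Ld:2 B:0 rd:5 wr:4>
#2 ALU src=r5,r7 dispatched  <A:1 Mu:1 Ld:2 B:0 rd:3 wr:3>
#3 ALU src=r5,r2 dispatched  <A:0 Mu:1 Ld:2 B:0 rd:1 wr:2>
#4 MUL src=r6,r0 held:RD_PORT  <A:0 Mu:1 Ld:2 B:0 rd:1 wr:2>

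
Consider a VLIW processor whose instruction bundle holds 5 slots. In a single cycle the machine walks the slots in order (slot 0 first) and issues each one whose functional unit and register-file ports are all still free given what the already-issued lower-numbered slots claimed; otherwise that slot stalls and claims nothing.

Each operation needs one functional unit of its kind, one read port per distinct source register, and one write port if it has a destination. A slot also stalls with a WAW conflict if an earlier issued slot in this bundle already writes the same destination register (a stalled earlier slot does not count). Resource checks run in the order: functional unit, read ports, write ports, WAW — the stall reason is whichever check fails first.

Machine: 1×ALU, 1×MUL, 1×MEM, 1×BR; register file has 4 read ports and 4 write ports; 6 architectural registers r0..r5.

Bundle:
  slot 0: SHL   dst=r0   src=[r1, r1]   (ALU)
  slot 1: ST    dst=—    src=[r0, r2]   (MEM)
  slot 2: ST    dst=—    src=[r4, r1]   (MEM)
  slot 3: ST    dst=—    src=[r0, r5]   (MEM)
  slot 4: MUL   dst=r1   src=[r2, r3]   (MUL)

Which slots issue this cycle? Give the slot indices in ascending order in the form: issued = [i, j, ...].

(0) want 1×ALU +1rd +1wr — yes → AL0|MU1|ME1|BR1|rd3|wr3
(1) want 1×MEM +2rd +0wr — yes → AL0|MU1|ME0|BR1|rd1|wr3
(2) want 1×MEM +2rd +0wr — FU → AL0|MU1|ME0|BR1|rd1|wr3
(3) want 1×MEM +2rd +0wr — FU → AL0|MU1|ME0|BR1|rd1|wr3
(4) want 1×MUL +2rd +1wr — RD_PORT → AL0|MU1|ME0|BR1|rd1|wr3

issued = [0, 1]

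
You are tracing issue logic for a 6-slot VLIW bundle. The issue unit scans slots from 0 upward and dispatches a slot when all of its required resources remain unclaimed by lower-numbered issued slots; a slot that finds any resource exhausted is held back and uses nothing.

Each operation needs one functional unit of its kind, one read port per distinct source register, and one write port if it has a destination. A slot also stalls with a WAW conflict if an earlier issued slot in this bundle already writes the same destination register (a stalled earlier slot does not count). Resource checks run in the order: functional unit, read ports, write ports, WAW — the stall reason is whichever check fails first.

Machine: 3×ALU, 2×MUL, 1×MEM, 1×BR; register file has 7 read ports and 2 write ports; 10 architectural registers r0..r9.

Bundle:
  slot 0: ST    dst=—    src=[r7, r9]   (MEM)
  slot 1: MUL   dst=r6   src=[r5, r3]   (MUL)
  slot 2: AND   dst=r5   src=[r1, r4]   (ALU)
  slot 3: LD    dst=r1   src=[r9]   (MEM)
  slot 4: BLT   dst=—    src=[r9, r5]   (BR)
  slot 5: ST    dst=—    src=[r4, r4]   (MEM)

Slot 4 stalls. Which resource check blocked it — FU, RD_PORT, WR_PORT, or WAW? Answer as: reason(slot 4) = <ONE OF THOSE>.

  0. MEM ⇒ go  {3A/2Mu/0Ld/1B | 5r 2w}
  1. MUL→r6 ⇒ go  {3A/1Mu/0Ld/1B | 3r 1w}
  2. ALU→r5 ⇒ go  {2A/1Mu/0Ld/1B | 1r 0w}
  3. MEM→r1 ⇒ no(FU)  {2A/1Mu/0Ld/1B | 1r 0w}
  4. BR ⇒ no(RD_PORT)  {2A/1Mu/0Ld/1B | 1r 0w}
  5. MEM ⇒ no(FU)  {2A/1Mu/0Ld/1B | 1r 0w}

reason(slot 4) = RD_PORT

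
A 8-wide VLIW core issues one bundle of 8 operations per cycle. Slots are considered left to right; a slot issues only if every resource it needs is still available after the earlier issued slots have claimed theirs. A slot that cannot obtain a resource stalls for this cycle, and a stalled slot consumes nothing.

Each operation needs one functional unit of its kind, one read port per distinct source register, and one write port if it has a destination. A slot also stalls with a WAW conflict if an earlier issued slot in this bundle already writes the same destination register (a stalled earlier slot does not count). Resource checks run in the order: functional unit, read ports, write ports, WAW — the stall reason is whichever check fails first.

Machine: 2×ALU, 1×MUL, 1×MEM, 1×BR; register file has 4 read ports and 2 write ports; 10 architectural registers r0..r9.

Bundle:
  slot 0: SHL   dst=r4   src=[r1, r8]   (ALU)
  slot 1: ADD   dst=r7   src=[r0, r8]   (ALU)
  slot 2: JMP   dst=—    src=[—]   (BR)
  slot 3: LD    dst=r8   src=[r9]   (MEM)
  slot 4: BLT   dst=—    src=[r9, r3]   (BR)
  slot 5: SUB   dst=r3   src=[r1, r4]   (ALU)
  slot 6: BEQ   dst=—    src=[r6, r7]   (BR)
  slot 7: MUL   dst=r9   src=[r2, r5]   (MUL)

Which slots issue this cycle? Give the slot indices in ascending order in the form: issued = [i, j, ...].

  0. ALU→r4 ⇒ go  {1A/1Mu/1Ld/1B | 2r 1w}
  1. ALU→r7 ⇒ go  {0A/1Mu/1Ld/1B | 0r 0w}
  2. BR ⇒ go  {0A/1Mu/1Ld/0B | 0r 0w}
  3. MEM→r8 ⇒ no(RD_PORT)  {0A/1Mu/1Ld/0B | 0r 0w}
  4. BR ⇒ no(FU)  {0A/1Mu/1Ld/0B | 0r 0w}
  5. ALU→r3 ⇒ no(FU)  {0A/1Mu/1Ld/0B | 0r 0w}
  6. BR ⇒ no(FU)  {0A/1Mu/1Ld/0B | 0r 0w}
  7. MUL→r9 ⇒ no(RD_PORT)  {0A/1Mu/1Ld/0B | 0r 0w}

issued = [0, 1, 2]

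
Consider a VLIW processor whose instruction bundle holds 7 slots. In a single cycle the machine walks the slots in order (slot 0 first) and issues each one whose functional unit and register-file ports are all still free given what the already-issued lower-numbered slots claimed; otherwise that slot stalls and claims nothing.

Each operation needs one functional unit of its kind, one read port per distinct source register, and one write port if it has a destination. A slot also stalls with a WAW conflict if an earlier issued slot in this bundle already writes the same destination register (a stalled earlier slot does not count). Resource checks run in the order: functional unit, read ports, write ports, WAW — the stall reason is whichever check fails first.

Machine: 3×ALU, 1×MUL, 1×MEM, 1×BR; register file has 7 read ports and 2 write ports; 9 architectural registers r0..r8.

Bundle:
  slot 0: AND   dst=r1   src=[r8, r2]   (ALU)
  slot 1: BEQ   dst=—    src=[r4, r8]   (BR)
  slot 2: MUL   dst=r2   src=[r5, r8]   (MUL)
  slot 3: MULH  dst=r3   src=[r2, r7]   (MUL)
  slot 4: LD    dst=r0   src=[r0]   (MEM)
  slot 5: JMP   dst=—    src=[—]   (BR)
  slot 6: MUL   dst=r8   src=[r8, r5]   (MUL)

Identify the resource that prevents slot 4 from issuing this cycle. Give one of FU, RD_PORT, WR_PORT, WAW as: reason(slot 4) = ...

#0 ALU src=r8,r2 dispatched  <A:2 Mu:1 Ld:1 B:1 rd:5 wr:1>
#1 BR src=r4,r8 dispatched  <A:2 Mu:1 Ld:1 B:0 rd:3 wr:1>
#2 MUL src=r5,r8 dispatched  <A:2 Mu:0 Ld:1 B:0 rd:1 wr:0>
#3 MUL src=r2,r7 held:FU  <A:2 Mu:0 Ld:1 B:0 rd:1 wr:0>
#4 MEM src=r0 held:WR_PORT  <A:2 Mu:0 Ld:1 B:0 rd:1 wr:0>
#5 BR src=- held:FU  <A:2 Mu:0 Ld:1 B:0 rd:1 wr:0>
#6 MUL src=r8,r5 held:FU  <A:2 Mu:0 Ld:1 B:0 rd:1 wr:0>

reason(slot 4) = WR_PORT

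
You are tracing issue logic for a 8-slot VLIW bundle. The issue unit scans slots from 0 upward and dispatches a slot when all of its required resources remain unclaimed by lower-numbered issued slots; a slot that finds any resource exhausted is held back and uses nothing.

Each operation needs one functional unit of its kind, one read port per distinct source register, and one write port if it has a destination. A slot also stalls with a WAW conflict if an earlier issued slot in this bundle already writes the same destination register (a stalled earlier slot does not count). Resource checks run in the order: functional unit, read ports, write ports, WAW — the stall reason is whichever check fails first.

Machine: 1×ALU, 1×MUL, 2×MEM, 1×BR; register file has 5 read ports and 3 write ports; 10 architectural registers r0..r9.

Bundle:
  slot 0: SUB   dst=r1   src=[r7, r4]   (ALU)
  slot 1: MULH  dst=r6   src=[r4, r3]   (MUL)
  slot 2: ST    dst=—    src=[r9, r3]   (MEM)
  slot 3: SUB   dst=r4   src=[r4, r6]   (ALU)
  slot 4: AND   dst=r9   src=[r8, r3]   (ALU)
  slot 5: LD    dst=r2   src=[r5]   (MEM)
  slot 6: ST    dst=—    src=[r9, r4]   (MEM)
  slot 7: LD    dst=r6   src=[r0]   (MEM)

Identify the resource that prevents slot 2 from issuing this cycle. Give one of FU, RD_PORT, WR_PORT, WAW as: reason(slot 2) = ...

reason(slot 2) = RD_PORT

#0 ALU src=r7,r4 dispatched  <A:0 Mu:1 Ld:2 B:1 rd:3 wr:2>
#1 MUL src=r4,r3 dispatched  <A:0 Mu:0 Ld:2 B:1 rd:1 wr:1>
#2 MEM src=r9,r3 held:RD_PORT  <A:0 Mu:0 Ld:2 B:1 rd:1 wr:1>
#3 ALU src=r4,r6 held:FU  <A:0 Mu:0 Ld:2 B:1 rd:1 wr:1>
#4 ALU src=r8,r3 held:FU  <A:0 Mu:0 Ld:2 B:1 rd:1 wr:1>
#5 MEM src=r5 dispatched  <A:0 Mu:0 Ld:1 B:1 rd:0 wr:0>
#6 MEM src=r9,r4 held:RD_PORT  <A:0 Mu:0 Ld:1 B:1 rd:0 wr:0>
#7 MEM src=r0 held:RD_PORT  <A:0 Mu:0 Ld:1 B:1 rd:0 wr:0>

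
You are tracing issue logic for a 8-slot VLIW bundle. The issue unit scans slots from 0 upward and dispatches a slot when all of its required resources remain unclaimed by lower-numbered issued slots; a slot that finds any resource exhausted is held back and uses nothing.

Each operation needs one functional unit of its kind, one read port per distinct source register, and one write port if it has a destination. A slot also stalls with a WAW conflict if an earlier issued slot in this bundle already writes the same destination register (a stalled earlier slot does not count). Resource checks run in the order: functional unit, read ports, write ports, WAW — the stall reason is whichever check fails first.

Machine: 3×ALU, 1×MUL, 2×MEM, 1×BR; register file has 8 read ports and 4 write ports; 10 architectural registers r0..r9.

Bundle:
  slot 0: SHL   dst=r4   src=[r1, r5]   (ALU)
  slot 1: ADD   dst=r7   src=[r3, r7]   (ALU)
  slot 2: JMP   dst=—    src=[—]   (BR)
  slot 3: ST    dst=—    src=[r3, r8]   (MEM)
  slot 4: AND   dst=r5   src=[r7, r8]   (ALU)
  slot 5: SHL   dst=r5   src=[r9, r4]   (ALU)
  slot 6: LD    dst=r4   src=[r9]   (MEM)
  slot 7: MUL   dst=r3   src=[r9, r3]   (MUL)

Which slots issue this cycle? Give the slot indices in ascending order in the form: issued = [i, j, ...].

[0] ALU needs rd=2 wr=1: ok; after: ALU=2 MUL=1 MEM=2 BR=1, R=6, W=3
[1] ALU needs rd=2 wr=1: ok; after: ALU=1 MUL=1 MEM=2 BR=1, R=4, W=2
[2] BR needs rd=0 wr=0: ok; after: ALU=1 MUL=1 MEM=2 BR=0, R=4, W=2
[3] MEM needs rd=2 wr=0: ok; after: ALU=1 MUL=1 MEM=1 BR=0, R=2, W=2
[4] ALU needs rd=2 wr=1: ok; after: ALU=0 MUL=1 MEM=1 BR=0, R=0, W=1
[5] ALU needs rd=2 wr=1: FU; after: ALU=0 MUL=1 MEM=1 BR=0, R=0, W=1
[6] MEM needs rd=1 wr=1: RD_PORT; after: ALU=0 MUL=1 MEM=1 BR=0, R=0, W=1
[7] MUL needs rd=2 wr=1: RD_PORT; after: ALU=0 MUL=1 MEM=1 BR=0, R=0, W=1

issued = [0, 1, 2, 3, 4]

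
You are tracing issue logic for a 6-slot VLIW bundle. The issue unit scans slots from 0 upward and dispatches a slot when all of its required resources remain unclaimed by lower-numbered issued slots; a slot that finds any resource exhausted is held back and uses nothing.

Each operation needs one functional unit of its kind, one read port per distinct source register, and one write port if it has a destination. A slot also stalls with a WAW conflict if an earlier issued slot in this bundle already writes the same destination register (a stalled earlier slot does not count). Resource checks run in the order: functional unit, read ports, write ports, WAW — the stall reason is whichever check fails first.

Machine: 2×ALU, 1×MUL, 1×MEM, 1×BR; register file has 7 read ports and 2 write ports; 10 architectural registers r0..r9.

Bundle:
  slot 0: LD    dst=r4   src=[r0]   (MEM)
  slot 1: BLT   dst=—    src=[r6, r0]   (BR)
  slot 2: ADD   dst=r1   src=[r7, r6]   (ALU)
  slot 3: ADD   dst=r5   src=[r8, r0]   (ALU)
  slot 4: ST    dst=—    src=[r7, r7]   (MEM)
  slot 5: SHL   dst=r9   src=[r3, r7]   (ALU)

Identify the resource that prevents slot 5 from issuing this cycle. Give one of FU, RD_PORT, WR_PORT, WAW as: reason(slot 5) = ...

(0) want 1×MEM +1rd +1wr — yes → AL2|MU1|ME0|BR1|rd6|wr1
(1) want 1×BR +2rd +0wr — yes → AL2|MU1|ME0|BR0|rd4|wr1
(2) want 1×ALU +2rd +1wr — yes → AL1|MU1|ME0|BR0|rd2|wr0
(3) want 1×ALU +2rd +1wr — WR_PORT → AL1|MU1|ME0|BR0|rd2|wr0
(4) want 1×MEM +1rd +0wr — FU → AL1|MU1|ME0|BR0|rd2|wr0
(5) want 1×ALU +2rd +1wr — WR_PORT → AL1|MU1|ME0|BR0|rd2|wr0

reason(slot 5) = WR_PORT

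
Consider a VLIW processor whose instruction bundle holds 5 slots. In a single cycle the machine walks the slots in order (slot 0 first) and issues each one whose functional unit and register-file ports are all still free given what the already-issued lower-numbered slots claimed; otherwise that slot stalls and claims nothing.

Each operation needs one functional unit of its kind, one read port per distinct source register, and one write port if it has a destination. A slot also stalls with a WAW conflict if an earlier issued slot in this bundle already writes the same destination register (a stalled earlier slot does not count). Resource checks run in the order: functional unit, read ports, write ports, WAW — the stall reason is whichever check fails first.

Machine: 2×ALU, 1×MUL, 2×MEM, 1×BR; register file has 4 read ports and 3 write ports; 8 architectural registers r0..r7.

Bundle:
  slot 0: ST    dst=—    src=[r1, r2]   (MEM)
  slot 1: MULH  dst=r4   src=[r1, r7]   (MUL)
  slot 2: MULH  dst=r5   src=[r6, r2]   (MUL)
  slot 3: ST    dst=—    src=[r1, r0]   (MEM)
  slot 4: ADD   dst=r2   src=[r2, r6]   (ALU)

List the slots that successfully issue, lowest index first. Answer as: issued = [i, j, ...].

[0] MEM needs rd=2 wr=0: ok; after: ALU=2 MUL=1 MEM=1 BR=1, R=2, W=3
[1] MUL needs rd=2 wr=1: ok; after: ALU=2 MUL=0 MEM=1 BR=1, R=0, W=2
[2] MUL needs rd=2 wr=1: FU; after: ALU=2 MUL=0 MEM=1 BR=1, R=0, W=2
[3] MEM needs rd=2 wr=0: RD_PORT; after: ALU=2 MUL=0 MEM=1 BR=1, R=0, W=2
[4] ALU needs rd=2 wr=1: RD_PORT; after: ALU=2 MUL=0 MEM=1 BR=1, R=0, W=2

issued = [0, 1]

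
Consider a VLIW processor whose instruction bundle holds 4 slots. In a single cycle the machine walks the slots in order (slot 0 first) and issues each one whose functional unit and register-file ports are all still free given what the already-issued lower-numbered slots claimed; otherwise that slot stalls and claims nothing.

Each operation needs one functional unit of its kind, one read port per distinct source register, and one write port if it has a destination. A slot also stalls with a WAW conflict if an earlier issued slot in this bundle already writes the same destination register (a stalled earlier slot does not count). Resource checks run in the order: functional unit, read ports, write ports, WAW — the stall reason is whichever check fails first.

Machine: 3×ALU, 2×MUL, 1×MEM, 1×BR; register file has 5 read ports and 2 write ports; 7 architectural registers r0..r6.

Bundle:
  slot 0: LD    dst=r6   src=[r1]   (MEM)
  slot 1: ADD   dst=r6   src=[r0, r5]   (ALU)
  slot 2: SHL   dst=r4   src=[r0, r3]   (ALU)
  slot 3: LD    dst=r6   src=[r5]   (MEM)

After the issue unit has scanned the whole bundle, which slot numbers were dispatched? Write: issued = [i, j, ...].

  0. MEM→r6 ⇒ go  {3A/2Mu/0Ld/1B | 4r 1w}
  1. ALU→r6 ⇒ no(WAW)  {3A/2Mu/0Ld/1B | 4r 1w}
  2. ALU→r4 ⇒ go  {2A/2Mu/0Ld/1B | 2r 0w}
  3. MEM→r6 ⇒ no(FU)  {2A/2Mu/0Ld/1B | 2r 0w}

issued = [0, 2]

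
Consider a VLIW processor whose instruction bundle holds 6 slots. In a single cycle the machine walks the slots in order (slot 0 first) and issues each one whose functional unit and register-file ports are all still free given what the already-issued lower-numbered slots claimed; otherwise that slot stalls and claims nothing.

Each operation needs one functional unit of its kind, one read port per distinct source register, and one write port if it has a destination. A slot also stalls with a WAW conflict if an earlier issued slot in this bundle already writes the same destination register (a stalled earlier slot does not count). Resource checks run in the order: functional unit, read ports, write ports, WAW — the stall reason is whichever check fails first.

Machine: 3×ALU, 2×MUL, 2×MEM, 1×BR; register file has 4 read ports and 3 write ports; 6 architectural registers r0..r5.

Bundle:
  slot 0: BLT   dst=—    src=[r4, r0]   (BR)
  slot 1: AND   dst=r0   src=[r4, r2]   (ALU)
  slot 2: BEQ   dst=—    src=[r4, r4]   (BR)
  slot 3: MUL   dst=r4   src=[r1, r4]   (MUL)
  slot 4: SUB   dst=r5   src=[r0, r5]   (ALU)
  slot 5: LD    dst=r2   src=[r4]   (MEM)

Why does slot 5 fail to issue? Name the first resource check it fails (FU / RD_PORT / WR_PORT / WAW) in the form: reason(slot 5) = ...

reason(slot 5) = RD_PORT

#0 BR src=r4,r0 dispatched  <A:3 Mu:2 Ld:2 B:0 rd:2 wr:3>
#1 ALU src=r4,r2 dispatched  <A:2 Mu:2 Ld:2 B:0 rd:0 wr:2>
#2 BR src=r4,r4 held:FU  <A:2 Mu:2 Ld:2 B:0 rd:0 wr:2>
#3 MUL src=r1,r4 held:RD_PORT  <A:2 Mu:2 Ld:2 B:0 rd:0 wr:2>
#4 ALU src=r0,r5 held:RD_PORT  <A:2 Mu:2 Ld:2 B:0 rd:0 wr:2>
#5 MEM src=r4 held:RD_PORT  <A:2 Mu:2 Ld:2 B:0 rd:0 wr:2>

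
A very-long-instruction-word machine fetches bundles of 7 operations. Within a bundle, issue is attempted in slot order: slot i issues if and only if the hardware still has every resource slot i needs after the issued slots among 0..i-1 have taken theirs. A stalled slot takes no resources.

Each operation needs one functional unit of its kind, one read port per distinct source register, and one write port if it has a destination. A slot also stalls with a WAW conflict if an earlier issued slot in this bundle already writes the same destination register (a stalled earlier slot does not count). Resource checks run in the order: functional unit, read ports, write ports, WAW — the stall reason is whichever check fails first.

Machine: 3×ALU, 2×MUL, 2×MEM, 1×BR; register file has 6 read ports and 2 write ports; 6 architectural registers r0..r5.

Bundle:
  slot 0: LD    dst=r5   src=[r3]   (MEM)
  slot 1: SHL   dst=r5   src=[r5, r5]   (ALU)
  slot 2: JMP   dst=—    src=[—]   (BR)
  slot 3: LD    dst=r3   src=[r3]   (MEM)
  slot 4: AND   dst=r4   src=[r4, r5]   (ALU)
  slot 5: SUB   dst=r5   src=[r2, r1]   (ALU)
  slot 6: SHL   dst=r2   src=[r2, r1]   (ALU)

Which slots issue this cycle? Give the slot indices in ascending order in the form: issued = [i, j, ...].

issued = [0, 2, 3]

#0 MEM src=r3 dispatched  <A:3 Mu:2 Ld:1 B:1 rd:5 wr:1>
#1 ALU src=r5,r5 held:WAW  <A:3 Mu:2 Ld:1 B:1 rd:5 wr:1>
#2 BR src=- dispatched  <A:3 Mu:2 Ld:1 B:0 rd:5 wr:1>
#3 MEM src=r3 dispatched  <A:3 Mu:2 Ld:0 B:0 rd:4 wr:0>
#4 ALU src=r4,r5 held:WR_PORT  <A:3 Mu:2 Ld:0 B:0 rd:4 wr:0>
#5 ALU src=r2,r1 held:WR_PORT  <A:3 Mu:2 Ld:0 B:0 rd:4 wr:0>
#6 ALU src=r2,r1 held:WR_PORT  <A:3 Mu:2 Ld:0 B:0 rd:4 wr:0>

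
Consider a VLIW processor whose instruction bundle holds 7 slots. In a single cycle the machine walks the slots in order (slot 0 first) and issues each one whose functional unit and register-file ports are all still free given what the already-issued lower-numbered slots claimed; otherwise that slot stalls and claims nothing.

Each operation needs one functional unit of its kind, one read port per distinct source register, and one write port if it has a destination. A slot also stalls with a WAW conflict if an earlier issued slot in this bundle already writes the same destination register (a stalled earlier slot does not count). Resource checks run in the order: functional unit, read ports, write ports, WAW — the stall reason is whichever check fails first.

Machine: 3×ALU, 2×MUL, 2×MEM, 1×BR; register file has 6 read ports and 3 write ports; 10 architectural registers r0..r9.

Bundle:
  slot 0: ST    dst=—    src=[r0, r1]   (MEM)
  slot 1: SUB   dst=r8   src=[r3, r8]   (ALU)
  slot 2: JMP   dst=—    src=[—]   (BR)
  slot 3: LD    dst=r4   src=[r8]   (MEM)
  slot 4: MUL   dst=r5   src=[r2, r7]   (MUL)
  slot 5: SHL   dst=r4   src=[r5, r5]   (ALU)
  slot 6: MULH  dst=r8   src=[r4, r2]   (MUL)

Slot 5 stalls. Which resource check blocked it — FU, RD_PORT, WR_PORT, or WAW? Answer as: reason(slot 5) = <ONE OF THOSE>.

#0 MEM src=r0,r1 dispatched  <A:3 Mu:2 Ld:1 B:1 rd:4 wr:3>
#1 ALU src=r3,r8 dispatched  <A:2 Mu:2 Ld:1 B:1 rd:2 wr:2>
#2 BR src=- dispatched  <A:2 Mu:2 Ld:1 B:0 rd:2 wr:2>
#3 MEM src=r8 dispatched  <A:2 Mu:2 Ld:0 B:0 rd:1 wr:1>
#4 MUL src=r2,r7 held:RD_PORT  <A:2 Mu:2 Ld:0 B:0 rd:1 wr:1>
#5 ALU src=r5,r5 held:WAW  <A:2 Mu:2 Ld:0 B:0 rd:1 wr:1>
#6 MUL src=r4,r2 held:RD_PORT  <A:2 Mu:2 Ld:0 B:0 rd:1 wr:1>

reason(slot 5) = WAW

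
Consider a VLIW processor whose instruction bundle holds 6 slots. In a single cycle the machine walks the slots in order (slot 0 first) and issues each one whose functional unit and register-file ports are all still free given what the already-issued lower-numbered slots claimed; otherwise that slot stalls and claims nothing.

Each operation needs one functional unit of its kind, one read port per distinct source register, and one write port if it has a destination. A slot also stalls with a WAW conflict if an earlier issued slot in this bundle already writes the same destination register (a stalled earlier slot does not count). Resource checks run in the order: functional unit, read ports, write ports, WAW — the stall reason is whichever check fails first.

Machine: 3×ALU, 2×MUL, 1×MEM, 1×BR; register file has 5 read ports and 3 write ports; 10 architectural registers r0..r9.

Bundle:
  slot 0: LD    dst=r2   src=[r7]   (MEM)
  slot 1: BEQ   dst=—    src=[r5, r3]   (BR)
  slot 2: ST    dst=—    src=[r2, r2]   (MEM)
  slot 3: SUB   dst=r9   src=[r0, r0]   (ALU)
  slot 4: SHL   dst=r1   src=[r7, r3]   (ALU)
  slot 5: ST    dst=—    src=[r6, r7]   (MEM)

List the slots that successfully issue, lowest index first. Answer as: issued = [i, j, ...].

#0 MEM src=r7 dispatched  <A:3 Mu:2 Ld:0 B:1 rd:4 wr:2>
#1 BR src=r5,r3 dispatched  <A:3 Mu:2 Ld:0 B:0 rd:2 wr:2>
#2 MEM src=r2,r2 held:FU  <A:3 Mu:2 Ld:0 B:0 rd:2 wr:2>
#3 ALU src=r0,r0 dispatched  <A:2 Mu:2 Ld:0 B:0 rd:1 wr:1>
#4 ALU src=r7,r3 held:RD_PORT  <A:2 Mu:2 Ld:0 B:0 rd:1 wr:1>
#5 MEM src=r6,r7 held:FU  <A:2 Mu:2 Ld:0 B:0 rd:1 wr:1>

issued = [0, 1, 3]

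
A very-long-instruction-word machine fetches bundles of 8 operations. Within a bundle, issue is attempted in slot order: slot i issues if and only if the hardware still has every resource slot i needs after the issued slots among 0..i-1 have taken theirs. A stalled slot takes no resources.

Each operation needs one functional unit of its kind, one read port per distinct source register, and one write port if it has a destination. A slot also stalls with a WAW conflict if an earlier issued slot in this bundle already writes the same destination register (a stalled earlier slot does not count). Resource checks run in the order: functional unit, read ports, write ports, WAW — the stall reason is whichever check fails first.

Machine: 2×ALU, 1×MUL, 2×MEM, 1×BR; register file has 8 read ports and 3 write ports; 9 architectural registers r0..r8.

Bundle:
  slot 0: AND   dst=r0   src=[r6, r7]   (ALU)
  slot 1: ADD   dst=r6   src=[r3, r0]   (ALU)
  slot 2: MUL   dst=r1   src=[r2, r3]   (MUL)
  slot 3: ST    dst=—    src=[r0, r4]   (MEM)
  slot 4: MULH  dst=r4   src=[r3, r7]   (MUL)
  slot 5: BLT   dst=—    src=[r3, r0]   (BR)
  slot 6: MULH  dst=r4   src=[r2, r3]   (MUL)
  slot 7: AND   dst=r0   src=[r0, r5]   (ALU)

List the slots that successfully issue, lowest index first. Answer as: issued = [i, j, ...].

issued = [0, 1, 2, 3]

slot 0 (ALU): ISSUE — free A1,Mu1,Ld2,B1 rp6 wp2
slot 1 (ALU): ISSUE — free A0,Mu1,Ld2,B1 rp4 wp1
slot 2 (MUL): ISSUE — free A0,Mu0,Ld2,B1 rp2 wp0
slot 3 (MEM): ISSUE — free A0,Mu0,Ld1,B1 rp0 wp0
slot 4 (MUL): stall FU — free A0,Mu0,Ld1,B1 rp0 wp0
slot 5 (BR): stall RD_PORT — free A0,Mu0,Ld1,B1 rp0 wp0
slot 6 (MUL): stall FU — free A0,Mu0,Ld1,B1 rp0 wp0
slot 7 (ALU): stall FU — free A0,Mu0,Ld1,B1 rp0 wp0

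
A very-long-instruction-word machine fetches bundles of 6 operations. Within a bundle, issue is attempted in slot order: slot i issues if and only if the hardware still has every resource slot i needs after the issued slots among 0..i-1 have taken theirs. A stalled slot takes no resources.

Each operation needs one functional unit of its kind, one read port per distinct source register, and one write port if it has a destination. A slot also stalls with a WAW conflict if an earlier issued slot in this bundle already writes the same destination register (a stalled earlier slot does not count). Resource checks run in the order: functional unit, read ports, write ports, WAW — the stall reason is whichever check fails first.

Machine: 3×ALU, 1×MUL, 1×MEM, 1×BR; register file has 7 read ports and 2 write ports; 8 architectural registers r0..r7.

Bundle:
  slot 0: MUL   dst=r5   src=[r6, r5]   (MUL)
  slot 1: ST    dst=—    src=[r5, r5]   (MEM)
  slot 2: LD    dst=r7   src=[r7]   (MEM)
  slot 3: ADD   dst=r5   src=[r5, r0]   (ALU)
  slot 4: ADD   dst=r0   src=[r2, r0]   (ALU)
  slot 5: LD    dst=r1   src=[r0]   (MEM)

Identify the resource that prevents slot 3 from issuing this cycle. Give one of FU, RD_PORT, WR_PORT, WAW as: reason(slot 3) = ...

reason(slot 3) = WAW

#0 MUL src=r6,r5 dispatched  <A:3 Mu:0 Ld:1 B:1 rd:5 wr:1>
#1 MEM src=r5,r5 dispatched  <A:3 Mu:0 Ld:0 B:1 rd:4 wr:1>
#2 MEM src=r7 held:FU  <A:3 Mu:0 Ld:0 B:1 rd:4 wr:1>
#3 ALU src=r5,r0 held:WAW  <A:3 Mu:0 Ld:0 B:1 rd:4 wr:1>
#4 ALU src=r2,r0 dispatched  <A:2 Mu:0 Ld:0 B:1 rd:2 wr:0>
#5 MEM src=r0 held:FU  <A:2 Mu:0 Ld:0 B:1 rd:2 wr:0>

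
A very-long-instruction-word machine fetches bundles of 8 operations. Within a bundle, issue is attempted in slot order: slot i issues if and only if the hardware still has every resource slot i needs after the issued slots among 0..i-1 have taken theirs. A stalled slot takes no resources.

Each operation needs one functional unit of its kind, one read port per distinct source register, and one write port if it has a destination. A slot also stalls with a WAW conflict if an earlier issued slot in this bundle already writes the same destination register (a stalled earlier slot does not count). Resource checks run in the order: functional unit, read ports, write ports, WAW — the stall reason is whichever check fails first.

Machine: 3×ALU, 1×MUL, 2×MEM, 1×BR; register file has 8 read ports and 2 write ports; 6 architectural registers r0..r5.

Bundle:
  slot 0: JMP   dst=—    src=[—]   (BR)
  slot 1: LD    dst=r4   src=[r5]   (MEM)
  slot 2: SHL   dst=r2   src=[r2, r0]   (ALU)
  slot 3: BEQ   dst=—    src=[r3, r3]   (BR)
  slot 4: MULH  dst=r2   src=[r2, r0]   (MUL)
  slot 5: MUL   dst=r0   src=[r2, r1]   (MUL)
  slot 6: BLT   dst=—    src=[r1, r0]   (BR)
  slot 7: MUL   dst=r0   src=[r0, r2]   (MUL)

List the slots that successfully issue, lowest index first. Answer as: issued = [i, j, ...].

  0. BR ⇒ go  {3A/1Mu/2Ld/0B | 8r 2w}
  1. MEM→r4 ⇒ go  {3A/1Mu/1Ld/0B | 7r 1w}
  2. ALU→r2 ⇒ go  {2A/1Mu/1Ld/0B | 5r 0w}
  3. BR ⇒ no(FU)  {2A/1Mu/1Ld/0B | 5r 0w}
  4. MUL→r2 ⇒ no(WR_PORT)  {2A/1Mu/1Ld/0B | 5r 0w}
  5. MUL→r0 ⇒ no(WR_PORT)  {2A/1Mu/1Ld/0B | 5r 0w}
  6. BR ⇒ no(FU)  {2A/1Mu/1Ld/0B | 5r 0w}
  7. MUL→r0 ⇒ no(WR_PORT)  {2A/1Mu/1Ld/0B | 5r 0w}

issued = [0, 1, 2]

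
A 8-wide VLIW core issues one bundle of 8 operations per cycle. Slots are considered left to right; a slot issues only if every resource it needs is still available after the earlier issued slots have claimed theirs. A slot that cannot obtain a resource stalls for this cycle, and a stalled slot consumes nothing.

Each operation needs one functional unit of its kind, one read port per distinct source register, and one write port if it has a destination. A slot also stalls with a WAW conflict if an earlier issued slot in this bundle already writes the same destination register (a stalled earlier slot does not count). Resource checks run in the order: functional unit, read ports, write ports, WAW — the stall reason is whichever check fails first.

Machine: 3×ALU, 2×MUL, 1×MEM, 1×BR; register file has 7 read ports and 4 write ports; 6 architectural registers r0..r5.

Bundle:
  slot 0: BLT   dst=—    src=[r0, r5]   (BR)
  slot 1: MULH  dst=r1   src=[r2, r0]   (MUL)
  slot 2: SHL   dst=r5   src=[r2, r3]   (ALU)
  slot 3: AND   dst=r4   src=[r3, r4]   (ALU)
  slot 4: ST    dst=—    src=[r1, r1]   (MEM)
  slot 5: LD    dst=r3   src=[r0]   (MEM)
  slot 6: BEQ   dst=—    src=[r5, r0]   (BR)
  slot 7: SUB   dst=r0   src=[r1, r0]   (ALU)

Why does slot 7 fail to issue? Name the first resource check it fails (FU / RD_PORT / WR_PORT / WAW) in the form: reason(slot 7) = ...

  0. BR ⇒ go  {3A/2Mu/1Ld/0B | 5r 4w}
  1. MUL→r1 ⇒ go  {3A/1Mu/1Ld/0B | 3r 3w}
  2. ALU→r5 ⇒ go  {2A/1Mu/1Ld/0B | 1r 2w}
  3. ALU→r4 ⇒ no(RD_PORT)  {2A/1Mu/1Ld/0B | 1r 2w}
  4. MEM ⇒ go  {2A/1Mu/0Ld/0B | 0r 2w}
  5. MEM→r3 ⇒ no(FU)  {2A/1Mu/0Ld/0B | 0r 2w}
  6. BR ⇒ no(FU)  {2A/1Mu/0Ld/0B | 0r 2w}
  7. ALU→r0 ⇒ no(RD_PORT)  {2A/1Mu/0Ld/0B | 0r 2w}

reason(slot 7) = RD_PORT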